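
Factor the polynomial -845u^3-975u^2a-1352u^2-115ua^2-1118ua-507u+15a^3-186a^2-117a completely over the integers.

Group: 13u(-65u^2-80ua-39u-15a^2-9a) + (-a+13)(-65u^2-80ua-39u-15a^2-9a); both groups contain (-65u^2-80ua-39u-15a^2-9a), so (13u-a+13) is a factor with cofactor -65u^2-80ua-39u-15a^2-9a.
The cofactor groups again: -65u^2-80ua-39u-15a^2-9a = -5u(13u+3a) + (-5a-3)(13u+3a); both groups contain (13u+3a), giving -(5u+5a+3)(13u+3a).

-(13u-a+13)(13u+3a)(5u+5a+3)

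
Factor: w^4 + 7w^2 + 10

(w^2 + 2)(w^2 + 5)

Substitute u = w^2 to get a quadratic in u, then factor.
w^2 + 2 is irreducible over ℤ (always positive, so no real roots).
w^2 + 5 is irreducible over ℤ (always positive, so no real roots).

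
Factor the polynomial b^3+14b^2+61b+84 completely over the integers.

Among the possible rational roots, b = -4 is a root, so (b+4) is a factor; dividing leaves b^2+10b+21.
The remaining quadratic factors as (b+3)(b+7).

(b+3)(b+4)(b+7)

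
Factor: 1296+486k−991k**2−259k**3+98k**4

Testing divisors of the constant over divisors of the leading coefficient, k = −8/7 is a root, giving the factor (7k+8) and quotient 14k**3−53k**2−81k+162.
Continuing, k = −2 is a root, giving the factor (k+2) and quotient 14k**2−81k+81.
The remaining quadratic factors as (2k−9)(7k−9).

(2k−9)(7k+8)(7k−9)(k+2)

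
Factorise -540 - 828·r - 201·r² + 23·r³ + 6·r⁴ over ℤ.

Trying the rational-root candidates, r = -5/6 is a root, giving the factor (6·r + 5) and quotient r³ + 3·r² - 36·r - 108.
Continuing, r = -3 is a root, so (r + 3) is a factor; dividing leaves r² - 36.
The remaining quadratic factors as (r + 6)(r - 6).

(6·r + 5)·(r + 3)·(r + 6)·(r - 6)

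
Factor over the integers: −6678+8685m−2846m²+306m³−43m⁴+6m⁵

(6m−7)(m−3)(m−6)(m²+3m+53)

By the rational root theorem, m = 7/6 is a root, so (6m−7) is a factor; dividing leaves m⁴−6m³+44m²−423m+954.
Continuing, m = 3 is a root, giving the factor (m−3) and quotient m³−3m²+35m−318.
Next, m = 6 is a root, so (m−6) divides it; the quotient is m²+3m+53.
The quadratic m²+3m+53 has discriminant −203 < 0 and is irreducible over ℤ.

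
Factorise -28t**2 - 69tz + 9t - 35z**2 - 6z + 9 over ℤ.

Group: -7t(4t + 7z - 3) + (-5z - 3)(4t + 7z - 3); both groups contain (4t + 7z - 3).

-(4t + 7z - 3)(7t + 5z + 3)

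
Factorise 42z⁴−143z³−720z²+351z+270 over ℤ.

(6z−5)(7z+3)(z+3)(z−6)

Trying the rational-root candidates, z = −3 is a root, so (z+3) divides it; the quotient is 42z³−269z²+87z+90.
Continuing, z = 5/6 is a root, giving the factor (6z−5) and quotient 7z²−39z−18.
The remaining quadratic factors as (7z+3)(z−6).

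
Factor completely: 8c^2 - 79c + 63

Need a pair with product 8·63 = 504 and sum -79: that's -72 and -7.
Split the middle term: 8c^2 - 72c - 7c + 63 = 8c(c - 9) - 7(c - 9).

(8c - 7)(c - 9)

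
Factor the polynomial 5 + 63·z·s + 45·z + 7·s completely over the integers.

(7·s + 5)·(9·z + 1)

Group as (63·z·s + 45·z) + (7·s + 5) = 9·z·(7·s + 5) + (7·s + 5).
Both groups share the factor (7·s + 5).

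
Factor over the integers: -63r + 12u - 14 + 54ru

Group as (54ru - 63r) + (12u - 14) = 9r(6u - 7) + 2(6u - 7).
Both groups share the factor (6u - 7).

(6u - 7)(9r + 2)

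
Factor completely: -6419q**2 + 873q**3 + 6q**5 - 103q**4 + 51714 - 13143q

(6q - 13)(q + 3)(q - 13)(q**2 - 5q + 102)

Trying the rational-root candidates, q = 13 is a root, so (q - 13) divides it; the quotient is 6q**4 - 25q**3 + 548q**2 + 705q - 3978.
Then q = -3 is a root, so (q + 3) is a factor; dividing leaves 6q**3 - 43q**2 + 677q - 1326.
Continuing, q = 13/6 is a root, so (6q - 13) divides it; the quotient is q**2 - 5q + 102.
The quadratic q**2 - 5q + 102 has discriminant -383 < 0 and is irreducible over ℤ.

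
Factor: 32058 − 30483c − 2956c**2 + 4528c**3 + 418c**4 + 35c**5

(5c − 6)(7c − 13)(c + 3)(c**2 + 12c + 137)

Among the possible rational roots, c = 6/5 is a root, giving the factor (5c − 6) and quotient 7c**4 + 92c**3 + 1016c**2 + 628c − 5343.
Continuing, c = 13/7 is a root, giving the factor (7c − 13) and quotient c**3 + 15c**2 + 173c + 411.
Next, c = −3 is a root, giving the factor (c + 3) and quotient c**2 + 12c + 137.
The quadratic c**2 + 12c + 137 has discriminant −404 < 0 and is irreducible over ℤ.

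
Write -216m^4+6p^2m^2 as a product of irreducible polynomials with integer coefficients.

6m^2(p-6m)(p+6m)

Pull out the common factor 6m^2; p^2-36m^2 is a difference of squares.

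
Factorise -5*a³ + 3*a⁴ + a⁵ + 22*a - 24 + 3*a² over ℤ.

(a + 2)*(a + 4)*(a - 1)*(a² - 2*a + 3)

Testing divisors of the constant over divisors of the leading coefficient, a = -2 is a root, so (a + 2) divides it; the quotient is a⁴ + a³ - 7*a² + 17*a - 12.
Next, a = -4 is a root, so (a + 4) is a factor; dividing leaves a³ - 3*a² + 5*a - 3.
Then a = 1 is a root, giving the factor (a - 1) and quotient a² - 2*a + 3.
The quadratic a² - 2*a + 3 has discriminant -8 < 0 and is irreducible over ℤ.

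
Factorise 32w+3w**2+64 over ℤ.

Need a pair with product 3·64 = 192 and sum 32: that's 8 and 24.
Split the middle term: 3w**2+8w + 24w+64 = w(3w+8) + 8(3w+8).

(3w+8)(w+8)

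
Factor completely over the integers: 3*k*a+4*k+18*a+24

(3*a+4)*(k+6)

Group as (3*k*a+4*k) + (18*a+24) = k*(3*a+4) + 6*(3*a+4).
Both groups share the factor (3*a+4).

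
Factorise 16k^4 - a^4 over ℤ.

(2k - a)(2k + a)(4k^2 + a^2)

(2k)⁴ − (a)⁴ = ((2k)² − (a)²)((2k)² + (a)²); the first factor splits again, the second (4k^2 + a^2) is irreducible.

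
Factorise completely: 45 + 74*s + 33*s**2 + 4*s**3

Testing divisors of the constant over divisors of the leading coefficient, s = −1 is a root, so (s + 1) is a factor; dividing leaves 4*s**2 + 29*s + 45.
The remaining quadratic factors as (4*s + 9)(s + 5).

(4*s + 9)*(s + 1)*(s + 5)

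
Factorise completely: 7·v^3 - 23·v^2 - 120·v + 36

By the rational root theorem, v = 6 is a root, so (v - 6) is a factor; dividing leaves 7·v^2 + 19·v - 6.
The remaining quadratic factors as (7·v - 2)(v + 3).

(7·v - 2)·(v + 3)·(v - 6)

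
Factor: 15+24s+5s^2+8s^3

(8s+5)(s^2+3)

Group as (8s^3+24s) + (5s^2+15) = 8s(s^2+3) + 5(s^2+3).
Both groups share the factor (s^2+3).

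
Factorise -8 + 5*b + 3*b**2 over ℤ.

Need a pair with product 3·(-8) = -24 and sum 5: that's -3 and 8.
Split the middle term: 3*b**2 - 3*b + 8*b - 8 = 3*b*(b - 1) + 8*(b - 1).

(3*b + 8)*(b - 1)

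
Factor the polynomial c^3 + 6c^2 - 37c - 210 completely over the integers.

(c + 5)(c + 7)(c - 6)

By the rational root theorem, c = -5 is a root, so (c + 5) divides it; the quotient is c^2 + c - 42.
The remaining quadratic factors as (c - 6)(c + 7).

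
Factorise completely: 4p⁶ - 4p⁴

Every term has a factor of 4p⁴; factoring it out leaves p² - 1.
Recognize a difference of squares with the parts p and 1.

4p⁴(p + 1)(p - 1)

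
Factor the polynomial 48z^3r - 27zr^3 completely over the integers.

3rz(4z - 3r)(4z + 3r)

Pull out the common factor 3zr; 16z^2 - 9r^2 is a difference of squares.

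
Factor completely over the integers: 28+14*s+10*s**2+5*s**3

(s+2)*(5*s**2+14)

Group as (5*s**3+14*s) + (10*s**2+28) = s*(5*s**2+14) + 2*(5*s**2+14).
Both groups share the factor (5*s**2+14).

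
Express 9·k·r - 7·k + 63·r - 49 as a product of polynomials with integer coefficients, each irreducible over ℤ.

Group as (9·k·r - 7·k) + (63·r - 49) = k·(9·r - 7) + 7·(9·r - 7).
Both groups share the factor (9·r - 7).

(9·r - 7)·(k + 7)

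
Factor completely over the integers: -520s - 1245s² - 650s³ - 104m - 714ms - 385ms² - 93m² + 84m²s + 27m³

Group: m(27m² - 51ms - 93m - 130s² - 249s - 104) + 5s(27m² - 51ms - 93m - 130s² - 249s - 104); both groups contain (27m² - 51ms - 93m - 130s² - 249s - 104), so (m + 5s) is a factor with cofactor 27m² - 51ms - 93m - 130s² - 249s - 104.
The cofactor groups again: 27m² - 51ms - 93m - 130s² - 249s - 104 = 3m(9m + 13s + 8) + (-10s - 13)(9m + 13s + 8); both groups contain (9m + 13s + 8), giving (3m - 10s - 13)(9m + 13s + 8).

(3m - 10s - 13)(9m + 13s + 8)(m + 5s)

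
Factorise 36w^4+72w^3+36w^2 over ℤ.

36w^2(w+1)^2

Pull out the common factor 36w^2, leaving w^2+2w+1.
Recognize a perfect-square trinomial with the parts 1 and w.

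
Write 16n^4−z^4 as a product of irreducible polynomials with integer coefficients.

Recognize a difference of squares with the parts 4n^2 and z^2.
−z^2+4n^2 is again a difference of squares: (−z+2n)(z+2n).

−(z−2n)(z+2n)(z^2+4n^2)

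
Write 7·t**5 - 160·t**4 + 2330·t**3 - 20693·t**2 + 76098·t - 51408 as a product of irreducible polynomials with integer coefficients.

Trying the rational-root candidates, t = 6/7 is a root, so (7·t - 6) is a factor; dividing leaves t**4 - 22·t**3 + 314·t**2 - 2687·t + 8568.
Next, t = 8 is a root, so (t - 8) divides it; the quotient is t**3 - 14·t**2 + 202·t - 1071.
Continuing, t = 7 is a root, giving the factor (t - 7) and quotient t**2 - 7·t + 153.
The quadratic t**2 - 7·t + 153 has discriminant -563 < 0 and is irreducible over ℤ.

(7·t - 6)·(t - 7)·(t - 8)·(t**2 - 7·t + 153)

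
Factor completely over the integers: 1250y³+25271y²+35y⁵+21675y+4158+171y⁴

(5y+3)(7y+2)(y+9)(y²-5y+77)

Testing divisors of the constant over divisors of the leading coefficient, y = -9 is a root, so (y+9) divides it; the quotient is 35y⁴-144y³+2546y²+2357y+462.
Continuing, y = -3/5 is a root, so (5y+3) divides it; the quotient is 7y³-33y²+529y+154.
Then y = -2/7 is a root, so (7y+2) is a factor; dividing leaves y²-5y+77.
The quadratic y²-5y+77 has discriminant -283 < 0 and is irreducible over ℤ.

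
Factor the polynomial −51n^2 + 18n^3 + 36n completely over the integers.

Pull out the common factor 3n, then factor the remaining trinomial.

3n(2n − 3)(3n − 4)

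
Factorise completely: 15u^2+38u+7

Need a pair with product 15·7 = 105 and sum 38: that's 35 and 3.
Split the middle term: 15u^2+35u + 3u+7 = 5u(3u+7) + (3u+7).

(3u+7)(5u+1)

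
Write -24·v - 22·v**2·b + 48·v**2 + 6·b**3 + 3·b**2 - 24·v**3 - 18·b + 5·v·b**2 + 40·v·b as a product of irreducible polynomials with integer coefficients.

-(2·v - b - 2)·(3·v + 2·b - 3)·(4·v + 3·b)

Group: 2·v·(-12·v**2 - 17·v·b + 12·v - 6·b**2 + 9·b) + (-b - 2)·(-12·v**2 - 17·v·b + 12·v - 6·b**2 + 9·b); both groups contain (-12·v**2 - 17·v·b + 12·v - 6·b**2 + 9·b), so (2·v - b - 2) is a factor with cofactor -12·v**2 - 17·v·b + 12·v - 6·b**2 + 9·b.
The cofactor groups again: -12·v**2 - 17·v·b + 12·v - 6·b**2 + 9·b = -4·v·(3·v + 2·b - 3) - 3·b·(3·v + 2·b - 3); both groups contain (3·v + 2·b - 3), giving -(4·v + 3·b)·(3·v + 2·b - 3).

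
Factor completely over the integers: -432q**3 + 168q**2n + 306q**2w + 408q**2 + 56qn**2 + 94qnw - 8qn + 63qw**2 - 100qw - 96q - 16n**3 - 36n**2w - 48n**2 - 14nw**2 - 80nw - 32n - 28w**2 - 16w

Group: 9q(-48q**2 + 8qn + 34qw + 24q + 8n**2 + 18nw + 8n + 7w**2 + 4w) + (-2n - 4)(-48q**2 + 8qn + 34qw + 24q + 8n**2 + 18nw + 8n + 7w**2 + 4w); both groups contain (-48q**2 + 8qn + 34qw + 24q + 8n**2 + 18nw + 8n + 7w**2 + 4w), so (9q - 2n - 4) is a factor with cofactor -48q**2 + 8qn + 34qw + 24q + 8n**2 + 18nw + 8n + 7w**2 + 4w.
The cofactor groups again: -48q**2 + 8qn + 34qw + 24q + 8n**2 + 18nw + 8n + 7w**2 + 4w = -6q(8q - 4n - 7w - 4) + (-2n - w)(8q - 4n - 7w - 4); both groups contain (8q - 4n - 7w - 4), giving -(6q + 2n + w)(8q - 4n - 7w - 4).

-(9q - 2n - 4)(8q - 4n - 7w - 4)(6q + 2n + w)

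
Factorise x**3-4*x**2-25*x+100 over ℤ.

Among the possible rational roots, x = 5 is a root, so (x-5) is a factor; dividing leaves x**2+x-20.
The remaining quadratic factors as (x+5)(x-4).

(x+5)*(x-4)*(x-5)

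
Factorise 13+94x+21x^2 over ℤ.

Need a pair with product 21·13 = 273 and sum 94: that's 3 and 91.
Split the middle term: 21x^2+3x + 91x+13 = 3x(7x+1) + 13(7x+1).

(3x+13)(7x+1)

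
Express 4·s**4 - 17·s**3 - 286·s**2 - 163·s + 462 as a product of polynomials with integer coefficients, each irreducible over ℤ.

(4·s + 7)·(s + 6)·(s - 1)·(s - 11)

Trying the rational-root candidates, s = -7/4 is a root, so (4·s + 7) divides it; the quotient is s**3 - 6·s**2 - 61·s + 66.
Continuing, s = -6 is a root, so (s + 6) is a factor; dividing leaves s**2 - 12·s + 11.
The remaining quadratic factors as (s - 1)(s - 11).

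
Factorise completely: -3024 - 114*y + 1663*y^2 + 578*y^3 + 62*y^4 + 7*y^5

(7*y - 8)*(y + 2)*(y + 3)*(y^2 + 5*y + 63)

Testing divisors of the constant over divisors of the leading coefficient, y = -2 is a root, giving the factor (y + 2) and quotient 7*y^4 + 48*y^3 + 482*y^2 + 699*y - 1512.
Continuing, y = 8/7 is a root, so (7*y - 8) is a factor; dividing leaves y^3 + 8*y^2 + 78*y + 189.
Next, y = -3 is a root, so (y + 3) divides it; the quotient is y^2 + 5*y + 63.
The quadratic y^2 + 5*y + 63 has discriminant -227 < 0 and is irreducible over ℤ.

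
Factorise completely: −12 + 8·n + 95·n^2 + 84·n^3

Trying the rational-root candidates, n = 2/7 is a root, so (7·n − 2) is a factor; dividing leaves 12·n^2 + 17·n + 6.
The remaining quadratic factors as (3·n + 2)(4·n + 3).

(3·n + 2)·(4·n + 3)·(7·n − 2)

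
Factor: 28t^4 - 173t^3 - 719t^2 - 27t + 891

(4t + 9)(7t + 11)(t - 1)(t - 9)

By the rational root theorem, t = -11/7 is a root, giving the factor (7t + 11) and quotient 4t^3 - 31t^2 - 54t + 81.
Next, t = 1 is a root, giving the factor (t - 1) and quotient 4t^2 - 27t - 81.
The remaining quadratic factors as (4t + 9)(t - 9).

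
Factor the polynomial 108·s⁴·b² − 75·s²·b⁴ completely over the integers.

3·b²·s²·(6·s − 5·b)·(6·s + 5·b)

Pull out the common factor 3·s²·b²; 36·s² − 25·b² is a difference of squares.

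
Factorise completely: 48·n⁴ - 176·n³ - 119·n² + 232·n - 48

Testing divisors of the constant over divisors of the leading coefficient, n = 1/4 is a root, so (4·n - 1) is a factor; dividing leaves 12·n³ - 41·n² - 40·n + 48.
Then n = 4 is a root, so (n - 4) divides it; the quotient is 12·n² + 7·n - 12.
The remaining quadratic factors as (4·n - 3)(3·n + 4).

(3·n + 4)·(4·n - 1)·(4·n - 3)·(n - 4)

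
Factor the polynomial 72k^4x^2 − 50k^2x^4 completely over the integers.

Factor out 2k^2x^2, leaving 36k^2 − 25x^2, which is a difference of two squares.

2k^2x^2(6k + 5x)(6k − 5x)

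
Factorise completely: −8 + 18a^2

Pull out the common factor 2; 9a^2 − 4 is a difference of squares.

2(3a + 2)(3a − 2)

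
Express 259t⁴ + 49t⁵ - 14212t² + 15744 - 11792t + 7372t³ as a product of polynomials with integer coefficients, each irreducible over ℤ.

Trying the rational-root candidates, t = 2 is a root, so (t - 2) is a factor; dividing leaves 49t⁴ + 357t³ + 8086t² + 1960t - 7872.
Continuing, t = -8/7 is a root, so (7t + 8) divides it; the quotient is 7t³ + 43t² + 1106t - 984.
Next, t = 6/7 is a root, so (7t - 6) divides it; the quotient is t² + 7t + 164.
The quadratic t² + 7t + 164 has discriminant -607 < 0 and is irreducible over ℤ.

(7t + 8)(7t - 6)(t - 2)(t² + 7t + 164)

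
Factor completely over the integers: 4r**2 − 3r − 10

(4r + 5)(r − 2)

Need a pair with product 4·(−10) = −40 and sum −3: that's −8 and 5.
Split the middle term: 4r**2 − 8r + 5r − 10 = 4r(r − 2) + 5(r − 2).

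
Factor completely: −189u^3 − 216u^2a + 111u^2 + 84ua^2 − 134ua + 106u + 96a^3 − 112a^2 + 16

Group: 7u(−27u^2 − 15u + 12a^2 − 2a − 2) + (8a − 8)(−27u^2 − 15u + 12a^2 − 2a − 2); both groups contain (−27u^2 − 15u + 12a^2 − 2a − 2), so (7u + 8a − 8) is a factor with cofactor −27u^2 − 15u + 12a^2 − 2a − 2.
The cofactor groups again: −27u^2 − 15u + 12a^2 − 2a − 2 = −9u(3u − 2a + 1) + (−6a − 2)(3u − 2a + 1); both groups contain (3u − 2a + 1), giving −(9u + 6a + 2)(3u − 2a + 1).

−(3u − 2a + 1)(9u + 6a + 2)(7u + 8a − 8)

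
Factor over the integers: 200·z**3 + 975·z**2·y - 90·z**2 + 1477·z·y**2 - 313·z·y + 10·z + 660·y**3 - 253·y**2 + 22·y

Group: 5·z·(40·z**2 + 163·z·y - 10·z + 165·y**2 - 22·y) + (4·y - 1)·(40·z**2 + 163·z·y - 10·z + 165·y**2 - 22·y); both groups contain (40·z**2 + 163·z·y - 10·z + 165·y**2 - 22·y), so (5·z + 4·y - 1) is a factor with cofactor 40·z**2 + 163·z·y - 10·z + 165·y**2 - 22·y.
The cofactor groups again: 40·z**2 + 163·z·y - 10·z + 165·y**2 - 22·y = 5·z·(8·z + 15·y - 2) + 11·y·(8·z + 15·y - 2); both groups contain (8·z + 15·y - 2), giving (5·z + 11·y)·(8·z + 15·y - 2).

(5·z + 11·y)·(8·z + 15·y - 2)·(5·z + 4·y - 1)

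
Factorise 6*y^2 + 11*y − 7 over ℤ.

(2*y − 1)*(3*y + 7)

Need a pair with product 6·(−7) = −42 and sum 11: that's 14 and −3.
Split the middle term: 6*y^2 + 14*y − 3*y − 7 = 2*y*(3*y + 7) − (3*y + 7).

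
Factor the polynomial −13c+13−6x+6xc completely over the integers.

(6x−13)(c−1)

Group as (6xc−6x) + (−13c+13) = 6x(c−1) − 13(c−1).
Both groups share the factor (c−1).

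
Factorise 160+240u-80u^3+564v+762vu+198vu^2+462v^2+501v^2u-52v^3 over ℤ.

Group: v(-52v^2-19vu-58v+8u^2-8u-16) + (-10u-10)(-52v^2-19vu-58v+8u^2-8u-16); both groups contain (-52v^2-19vu-58v+8u^2-8u-16), so (v-10u-10) is a factor with cofactor -52v^2-19vu-58v+8u^2-8u-16.
The cofactor groups again: -52v^2-19vu-58v+8u^2-8u-16 = -13v(4v-u+2) + (-8u-8)(4v-u+2); both groups contain (4v-u+2), giving -(13v+8u+8)(4v-u+2).

-(v-10u-10)(4v-u+2)(13v+8u+8)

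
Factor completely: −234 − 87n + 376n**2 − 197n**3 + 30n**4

Trying the rational-root candidates, n = 13/6 is a root, giving the factor (6n − 13) and quotient 5n**3 − 22n**2 + 15n + 18.
Then n = −3/5 is a root, giving the factor (5n + 3) and quotient n**2 − 5n + 6.
The remaining quadratic factors as (n − 2)(n − 3).

(5n + 3)(6n − 13)(n − 2)(n − 3)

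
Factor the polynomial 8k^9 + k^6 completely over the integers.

Factor out k^6 first: what remains is 8k^3 + 1.
Recognize a sum of cubes with the parts 1 and 2k.

k^6(2k + 1)(4k^2 - 2k + 1)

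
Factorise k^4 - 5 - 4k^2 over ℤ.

Substitute u = k^2 to get a quadratic in u, then factor.
k^2 - 5 is irreducible over ℤ (5 is not a perfect square).
k^2 + 1 is irreducible over ℤ (sum of squares).

(k^2 + 1)(k^2 - 5)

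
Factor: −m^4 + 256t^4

Write as (16t^2)² − (m^2)², then factor 16t^2 − m^2 once more.

(4t − m)(4t + m)(16t^2 + m^2)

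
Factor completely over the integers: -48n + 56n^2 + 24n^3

Pull out the common factor 8n, then factor the remaining trinomial.

8n(3n - 2)(n + 3)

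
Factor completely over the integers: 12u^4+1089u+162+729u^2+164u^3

(2u+9)(6u+1)(u+3)(u+6)

Among the possible rational roots, u = -1/6 is a root, so (6u+1) is a factor; dividing leaves 2u^3+27u^2+117u+162.
Continuing, u = -6 is a root, so (u+6) divides it; the quotient is 2u^2+15u+27.
The remaining quadratic factors as (u+3)(2u+9).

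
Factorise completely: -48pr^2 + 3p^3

3p(p + 4r)(p - 4r)

Every term has a factor of 3p. Then p^2 - 16r^2 = (p)² − (4r)².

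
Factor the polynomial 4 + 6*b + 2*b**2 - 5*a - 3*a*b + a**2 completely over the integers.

Group: a*(a - b - 1) + (-2*b - 4)*(a - b - 1); both groups contain (a - b - 1).

(a - 2*b - 4)*(a - b - 1)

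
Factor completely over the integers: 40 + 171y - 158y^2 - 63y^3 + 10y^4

By the rational root theorem, y = -5/2 is a root, so (2y + 5) divides it; the quotient is 5y^3 - 44y^2 + 31y + 8.
Next, y = -1/5 is a root, so (5y + 1) divides it; the quotient is y^2 - 9y + 8.
The remaining quadratic factors as (y - 1)(y - 8).

(2y + 5)(5y + 1)(y - 1)(y - 8)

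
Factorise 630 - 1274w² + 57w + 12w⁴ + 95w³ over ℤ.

Trying the rational-root candidates, w = -15 is a root, so (w + 15) is a factor; dividing leaves 12w³ - 85w² + w + 42.
Then w = 3/4 is a root, giving the factor (4w - 3) and quotient 3w² - 19w - 14.
The remaining quadratic factors as (w - 7)(3w + 2).

(3w + 2)(4w - 3)(w + 15)(w - 7)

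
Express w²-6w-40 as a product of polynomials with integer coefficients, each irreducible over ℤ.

Two integers with product -40 and sum -6 are -10 and 4.

(w+4)(w-10)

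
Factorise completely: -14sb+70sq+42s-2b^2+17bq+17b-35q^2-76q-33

-(14s+2b-7q-11)(b-5q-3)

Group: -b(14s+2b-7q-11) + (5q+3)(14s+2b-7q-11); both groups contain (14s+2b-7q-11).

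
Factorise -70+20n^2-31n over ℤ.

(4n+5)(5n-14)

Need a pair with product 20·(-70) = -1400 and sum -31: that's 25 and -56.
Split the middle term: 20n^2+25n - 56n-70 = 5n(4n+5) - 14(4n+5).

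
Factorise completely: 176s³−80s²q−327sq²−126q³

Group: 4s(44s²−53sq−42q²) + 3q(44s²−53sq−42q²); both groups contain (44s²−53sq−42q²), so (4s+3q) is a factor with cofactor 44s²−53sq−42q².
The cofactor groups again: 44s²−53sq−42q² = 11s(4s−7q) + 6q(4s−7q); both groups contain (4s−7q), giving (11s+6q)(4s−7q).

(4s−7q)(4s+3q)(11s+6q)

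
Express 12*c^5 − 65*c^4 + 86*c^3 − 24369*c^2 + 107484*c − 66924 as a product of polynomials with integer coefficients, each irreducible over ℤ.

(3*c − 11)*(4*c − 3)*(c − 13)*(c^2 + 12*c + 156)

Trying the rational-root candidates, c = 13 is a root, giving the factor (c − 13) and quotient 12*c^4 + 91*c^3 + 1269*c^2 − 7872*c + 5148.
Next, c = 3/4 is a root, giving the factor (4*c − 3) and quotient 3*c^3 + 25*c^2 + 336*c − 1716.
Next, c = 11/3 is a root, so (3*c − 11) divides it; the quotient is c^2 + 12*c + 156.
The quadratic c^2 + 12*c + 156 has discriminant −480 < 0 and is irreducible over ℤ.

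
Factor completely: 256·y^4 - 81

Write as (16·y^2)² − (9)², then factor 16·y^2 - 9 once more.

(4·y + 3)·(4·y - 3)·(16·y^2 + 9)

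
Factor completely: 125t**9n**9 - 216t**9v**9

Pull out the common factor t**9, leaving 125n**9 - 216v**9.
Recognize a difference of cubes with the parts 5n**3 and 6v**3.

t**9(5n**3 - 6v**3)(25n**6 + 30n**3v**3 + 36v**6)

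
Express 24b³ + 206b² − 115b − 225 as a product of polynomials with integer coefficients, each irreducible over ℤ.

By the rational root theorem, b = −5/6 is a root, giving the factor (6b + 5) and quotient 4b² + 31b − 45.
The remaining quadratic factors as (4b − 5)(b + 9).

(4b − 5)(6b + 5)(b + 9)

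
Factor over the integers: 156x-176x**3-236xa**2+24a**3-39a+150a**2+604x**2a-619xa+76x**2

-(4x-12a+3)(11x-2a-13)(4x-a)

Group: 4x(-44x**2+140xa+19x-24a**2-150a+39) - a(-44x**2+140xa+19x-24a**2-150a+39); both groups contain (-44x**2+140xa+19x-24a**2-150a+39), so (4x-a) is a factor with cofactor -44x**2+140xa+19x-24a**2-150a+39.
The cofactor groups again: -44x**2+140xa+19x-24a**2-150a+39 = -4x(11x-2a-13) + (12a-3)(11x-2a-13); both groups contain (11x-2a-13), giving -(4x-12a+3)(11x-2a-13).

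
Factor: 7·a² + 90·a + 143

(7·a + 13)·(a + 11)

Need a pair with product 7·143 = 1001 and sum 90: that's 13 and 77.
Split the middle term: 7·a² + 13·a + 77·a + 143 = a·(7·a + 13) + 11·(7·a + 13).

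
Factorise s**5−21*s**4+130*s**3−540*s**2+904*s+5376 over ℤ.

Trying the rational-root candidates, s = −2 is a root, so (s+2) divides it; the quotient is s**4−23*s**3+176*s**2−892*s+2688.
Next, s = 6 is a root, giving the factor (s−6) and quotient s**3−17*s**2+74*s−448.
Then s = 14 is a root, so (s−14) is a factor; dividing leaves s**2−3*s+32.
The quadratic s**2−3*s+32 has discriminant −119 < 0 and is irreducible over ℤ.

(s+2)*(s−14)*(s−6)*(s**2−3*s+32)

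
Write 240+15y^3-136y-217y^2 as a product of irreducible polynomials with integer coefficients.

Testing divisors of the constant over divisors of the leading coefficient, y = 4/5 is a root, so (5y-4) divides it; the quotient is 3y^2-41y-60.
The remaining quadratic factors as (3y+4)(y-15).

(3y+4)(5y-4)(y-15)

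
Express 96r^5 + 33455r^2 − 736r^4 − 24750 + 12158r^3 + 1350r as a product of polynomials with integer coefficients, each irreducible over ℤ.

(4r + 5)(4r − 3)(6r + 11)(r^2 − 10r + 150)

Testing divisors of the constant over divisors of the leading coefficient, r = −11/6 is a root, giving the factor (6r + 11) and quotient 16r^4 − 152r^3 + 2305r^2 + 1350r − 2250.
Next, r = 3/4 is a root, so (4r − 3) is a factor; dividing leaves 4r^3 − 35r^2 + 550r + 750.
Then r = −5/4 is a root, giving the factor (4r + 5) and quotient r^2 − 10r + 150.
The quadratic r^2 − 10r + 150 has discriminant −500 < 0 and is irreducible over ℤ.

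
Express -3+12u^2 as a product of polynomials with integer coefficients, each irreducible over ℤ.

3(2u+1)(2u-1)

Pull out the common factor 3; 4u^2-1 is a difference of squares.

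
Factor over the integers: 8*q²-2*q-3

(2*q+1)*(4*q-3)

Need a pair with product 8·(-3) = -24 and sum -2: that's -6 and 4.
Split the middle term: 8*q²-6*q + 4*q-3 = 2*q*(4*q-3) + (4*q-3).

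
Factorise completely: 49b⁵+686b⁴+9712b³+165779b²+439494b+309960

Testing divisors of the constant over divisors of the leading coefficient, b = −9/7 is a root, giving the factor (7b+9) and quotient 7b⁴+89b³+1273b²+22046b+34440.
Continuing, b = −14 is a root, giving the factor (b+14) and quotient 7b³−9b²+1399b+2460.
Continuing, b = −12/7 is a root, giving the factor (7b+12) and quotient b²−3b+205.
The quadratic b²−3b+205 has discriminant −811 < 0 and is irreducible over ℤ.

(7b+12)(7b+9)(b+14)(b²−3b+205)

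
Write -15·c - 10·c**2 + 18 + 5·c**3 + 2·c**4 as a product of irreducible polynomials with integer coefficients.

By the rational root theorem, c = 1 is a root, giving the factor (c - 1) and quotient 2·c**3 + 7·c**2 - 3·c - 18.
Continuing, c = 3/2 is a root, so (2·c - 3) divides it; the quotient is c**2 + 5·c + 6.
The remaining quadratic factors as (c + 3)(c + 2).

(2·c - 3)·(c + 2)·(c + 3)·(c - 1)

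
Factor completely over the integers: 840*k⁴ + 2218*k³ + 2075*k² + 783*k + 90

Testing divisors of the constant over divisors of the leading coefficient, k = −1/5 is a root, so (5*k + 1) is a factor; dividing leaves 168*k³ + 410*k² + 333*k + 90.
Next, k = −3/4 is a root, so (4*k + 3) is a factor; dividing leaves 42*k² + 71*k + 30.
The remaining quadratic factors as (6*k + 5)(7*k + 6).

(4*k + 3)*(5*k + 1)*(6*k + 5)*(7*k + 6)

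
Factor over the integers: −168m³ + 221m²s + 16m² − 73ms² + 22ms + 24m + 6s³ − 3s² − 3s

Group: 3m(−56m² + 55ms + 24m − 6s² − 3s) + (−s + 1)(−56m² + 55ms + 24m − 6s² − 3s); both groups contain (−56m² + 55ms + 24m − 6s² − 3s), so (3m − s + 1) is a factor with cofactor −56m² + 55ms + 24m − 6s² − 3s.
The cofactor groups again: −56m² + 55ms + 24m − 6s² − 3s = −7m(8m − s) + (6s + 3)(8m − s); both groups contain (8m − s), giving −(7m − 6s − 3)(8m − s).

−(3m − s + 1)(7m − 6s − 3)(8m − s)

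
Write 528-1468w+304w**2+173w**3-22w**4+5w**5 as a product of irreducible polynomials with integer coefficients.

Trying the rational-root candidates, w = -3 is a root, so (w+3) divides it; the quotient is 5w**4-37w**3+284w**2-548w+176.
Then w = 2 is a root, so (w-2) divides it; the quotient is 5w**3-27w**2+230w-88.
Then w = 2/5 is a root, so (5w-2) divides it; the quotient is w**2-5w+44.
The quadratic w**2-5w+44 has discriminant -151 < 0 and is irreducible over ℤ.

(5w-2)(w+3)(w-2)(w**2-5w+44)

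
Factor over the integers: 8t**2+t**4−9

Substitute u = t**2 to get a quadratic in u, then factor.
t**2−1 is a difference of squares.
t**2+9 is irreducible over ℤ (sum of squares).

(t+1)(t−1)(t**2+9)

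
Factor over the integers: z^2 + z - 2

(z + 2)(z - 1)

Two integers with product -2 and sum 1 are 2 and -1.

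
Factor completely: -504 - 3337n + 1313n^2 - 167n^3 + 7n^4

Trying the rational-root candidates, n = -1/7 is a root, so (7n + 1) divides it; the quotient is n^3 - 24n^2 + 191n - 504.
Then n = 7 is a root, so (n - 7) divides it; the quotient is n^2 - 17n + 72.
The remaining quadratic factors as (n - 9)(n - 8).

(7n + 1)(n - 7)(n - 8)(n - 9)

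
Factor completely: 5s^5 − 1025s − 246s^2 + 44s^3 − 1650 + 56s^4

Trying the rational-root candidates, s = −11/5 is a root, giving the factor (5s + 11) and quotient s^4 + 9s^3 − 11s^2 − 25s − 150.
Then s = −10 is a root, so (s + 10) divides it; the quotient is s^3 − s^2 − s − 15.
Continuing, s = 3 is a root, giving the factor (s − 3) and quotient s^2 + 2s + 5.
The quadratic s^2 + 2s + 5 has discriminant −16 < 0 and is irreducible over ℤ.

(5s + 11)(s + 10)(s − 3)(s^2 + 2s + 5)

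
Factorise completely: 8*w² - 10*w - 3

Need a pair with product 8·(-3) = -24 and sum -10: that's 2 and -12.
Split the middle term: 8*w² + 2*w - 12*w - 3 = 2*w*(4*w + 1) - 3*(4*w + 1).

(2*w - 3)*(4*w + 1)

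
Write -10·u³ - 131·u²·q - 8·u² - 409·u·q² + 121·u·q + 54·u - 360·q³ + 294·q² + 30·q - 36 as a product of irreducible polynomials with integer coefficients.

Group: 2·u·(-5·u² - 53·u·q - 9·u - 72·q² + 30·q + 18) + (5·q - 2)·(-5·u² - 53·u·q - 9·u - 72·q² + 30·q + 18); both groups contain (-5·u² - 53·u·q - 9·u - 72·q² + 30·q + 18), so (2·u + 5·q - 2) is a factor with cofactor -5·u² - 53·u·q - 9·u - 72·q² + 30·q + 18.
The cofactor groups again: -5·u² - 53·u·q - 9·u - 72·q² + 30·q + 18 = -u·(5·u + 8·q - 6) + (-9·q - 3)·(5·u + 8·q - 6); both groups contain (5·u + 8·q - 6), giving -(u + 9·q + 3)·(5·u + 8·q - 6).

-(2·u + 5·q - 2)·(5·u + 8·q - 6)·(u + 9·q + 3)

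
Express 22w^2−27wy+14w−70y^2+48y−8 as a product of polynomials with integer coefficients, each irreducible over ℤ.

(11w+14y−4)(2w−5y+2)

Group: 11w(2w−5y+2) + (14y−4)(2w−5y+2); both groups contain (2w−5y+2).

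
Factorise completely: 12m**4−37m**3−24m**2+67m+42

(3m+2)(4m−7)(m+1)(m−3)

Testing divisors of the constant over divisors of the leading coefficient, m = −1 is a root, so (m+1) divides it; the quotient is 12m**3−49m**2+25m+42.
Then m = −2/3 is a root, so (3m+2) divides it; the quotient is 4m**2−19m+21.
The remaining quadratic factors as (m−3)(4m−7).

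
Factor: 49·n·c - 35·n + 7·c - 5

Group as (49·n·c - 35·n) + (7·c - 5) = 7·n·(7·c - 5) + (7·c - 5).
Both groups share the factor (7·c - 5).

(7·c - 5)·(7·n + 1)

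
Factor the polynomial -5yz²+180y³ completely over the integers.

Every term has a factor of 5y. Then 36y²-z² = (6y)² − (z)².

5y(6y+z)(6y-z)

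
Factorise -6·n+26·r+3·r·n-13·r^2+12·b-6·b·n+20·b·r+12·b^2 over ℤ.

Group: 2·b·(6·b+13·r-3·n) + (-r+2)·(6·b+13·r-3·n); both groups contain (6·b+13·r-3·n).

(2·b-r+2)·(6·b+13·r-3·n)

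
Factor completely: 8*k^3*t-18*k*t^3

Every term has a factor of 2*k*t. Then 4*k^2-9*t^2 = (2*k)² − (3*t)².

2*k*t*(2*k+3*t)*(2*k-3*t)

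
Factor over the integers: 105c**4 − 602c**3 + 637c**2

7c**2(3c − 13)(5c − 7)

Pull out the common factor 7c**2, then factor the remaining trinomial.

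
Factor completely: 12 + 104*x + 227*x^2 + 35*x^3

(5*x + 1)*(7*x + 2)*(x + 6)

By the rational root theorem, x = -2/7 is a root, so (7*x + 2) divides it; the quotient is 5*x^2 + 31*x + 6.
The remaining quadratic factors as (x + 6)(5*x + 1).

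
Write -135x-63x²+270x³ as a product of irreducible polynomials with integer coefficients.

Pull out the common factor 9x, then factor the remaining trinomial.

9x(5x+3)(6x-5)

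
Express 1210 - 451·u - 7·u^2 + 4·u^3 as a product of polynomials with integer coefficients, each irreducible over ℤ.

Testing divisors of the constant over divisors of the leading coefficient, u = 11/4 is a root, so (4·u - 11) divides it; the quotient is u^2 + u - 110.
The remaining quadratic factors as (u + 11)(u - 10).

(4·u - 11)·(u + 11)·(u - 10)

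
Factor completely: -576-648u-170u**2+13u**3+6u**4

(2u+3)(3u+8)(u+4)(u-6)

Testing divisors of the constant over divisors of the leading coefficient, u = -4 is a root, so (u+4) divides it; the quotient is 6u**3-11u**2-126u-144.
Then u = 6 is a root, giving the factor (u-6) and quotient 6u**2+25u+24.
The remaining quadratic factors as (2u+3)(3u+8).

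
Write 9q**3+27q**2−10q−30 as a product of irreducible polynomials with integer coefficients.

(q+3)(9q**2−10)

Group as (9q**3−10q) + (27q**2−30) = q(9q**2−10) + 3(9q**2−10).
Both groups share the factor (9q**2−10).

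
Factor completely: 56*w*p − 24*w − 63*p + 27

(7*p − 3)*(8*w − 9)

Group as (56*w*p − 24*w) + (−63*p + 27) = 8*w*(7*p − 3) − 9*(7*p − 3).
Both groups share the factor (7*p − 3).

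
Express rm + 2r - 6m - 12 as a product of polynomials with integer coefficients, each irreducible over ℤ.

Group as (rm + 2r) + (-6m - 12) = r(m + 2) - 6(m + 2).
Both groups share the factor (m + 2).

(m + 2)(r - 6)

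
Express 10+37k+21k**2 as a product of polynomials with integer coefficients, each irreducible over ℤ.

Need a pair with product 21·10 = 210 and sum 37: that's 7 and 30.
Split the middle term: 21k**2+7k + 30k+10 = 7k(3k+1) + 10(3k+1).

(3k+1)(7k+10)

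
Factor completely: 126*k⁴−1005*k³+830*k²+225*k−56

(3*k+1)*(6*k−1)*(7*k−8)*(k−7)

By the rational root theorem, k = 1/6 is a root, so (6*k−1) is a factor; dividing leaves 21*k³−164*k²+111*k+56.
Then k = 7 is a root, so (k−7) is a factor; dividing leaves 21*k²−17*k−8.
The remaining quadratic factors as (3*k+1)(7*k−8).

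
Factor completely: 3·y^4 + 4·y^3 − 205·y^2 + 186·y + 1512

(3·y + 7)·(y + 9)·(y − 4)·(y − 6)

Trying the rational-root candidates, y = −9 is a root, so (y + 9) is a factor; dividing leaves 3·y^3 − 23·y^2 + 2·y + 168.
Next, y = 4 is a root, so (y − 4) is a factor; dividing leaves 3·y^2 − 11·y − 42.
The remaining quadratic factors as (y − 6)(3·y + 7).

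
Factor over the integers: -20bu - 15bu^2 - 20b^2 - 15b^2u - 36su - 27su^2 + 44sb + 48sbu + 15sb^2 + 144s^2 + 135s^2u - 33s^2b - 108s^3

Group: 4s(-27s^2 - 15sb + 27su + 36s + 15bu + 20b) + (-b - u)(-27s^2 - 15sb + 27su + 36s + 15bu + 20b); both groups contain (-27s^2 - 15sb + 27su + 36s + 15bu + 20b), so (4s - b - u) is a factor with cofactor -27s^2 - 15sb + 27su + 36s + 15bu + 20b.
The cofactor groups again: -27s^2 - 15sb + 27su + 36s + 15bu + 20b = -3s(9s + 5b) + (3u + 4)(9s + 5b); both groups contain (9s + 5b), giving -(3s - 3u - 4)(9s + 5b).

-(4s - b - u)(3s - 3u - 4)(9s + 5b)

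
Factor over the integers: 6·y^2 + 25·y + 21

(6·y + 7)·(y + 3)

Need a pair with product 6·21 = 126 and sum 25: that's 18 and 7.
Split the middle term: 6·y^2 + 18·y + 7·y + 21 = 6·y·(y + 3) + 7·(y + 3).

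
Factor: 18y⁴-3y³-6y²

Pull out the common factor 3y², then factor the remaining trinomial.

3y²(2y+1)(3y-2)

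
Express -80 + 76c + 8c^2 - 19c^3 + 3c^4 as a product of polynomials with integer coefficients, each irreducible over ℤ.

Testing divisors of the constant over divisors of the leading coefficient, c = 5 is a root, so (c - 5) divides it; the quotient is 3c^3 - 4c^2 - 12c + 16.
Continuing, c = 2 is a root, so (c - 2) is a factor; dividing leaves 3c^2 + 2c - 8.
The remaining quadratic factors as (3c - 4)(c + 2).

(3c - 4)(c + 2)(c - 2)(c - 5)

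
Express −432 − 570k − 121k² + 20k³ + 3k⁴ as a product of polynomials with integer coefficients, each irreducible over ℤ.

(3k + 8)(k + 1)(k + 9)(k − 6)

Testing divisors of the constant over divisors of the leading coefficient, k = −1 is a root, giving the factor (k + 1) and quotient 3k³ + 17k² − 138k − 432.
Then k = 6 is a root, so (k − 6) divides it; the quotient is 3k² + 35k + 72.
The remaining quadratic factors as (k + 9)(3k + 8).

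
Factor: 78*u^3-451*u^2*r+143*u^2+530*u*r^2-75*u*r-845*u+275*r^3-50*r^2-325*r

(3*u-11*r+13)*(2*u-5*r-5)*(13*u+5*r)

Group: 13*u*(6*u^2-37*u*r+11*u+55*r^2-10*r-65) + 5*r*(6*u^2-37*u*r+11*u+55*r^2-10*r-65); both groups contain (6*u^2-37*u*r+11*u+55*r^2-10*r-65), so (13*u+5*r) is a factor with cofactor 6*u^2-37*u*r+11*u+55*r^2-10*r-65.
The cofactor groups again: 6*u^2-37*u*r+11*u+55*r^2-10*r-65 = 3*u*(2*u-5*r-5) + (-11*r+13)*(2*u-5*r-5); both groups contain (2*u-5*r-5), giving (3*u-11*r+13)*(2*u-5*r-5).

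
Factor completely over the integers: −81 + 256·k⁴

(4·k + 3)·(4·k − 3)·(16·k² + 9)

Difference of squares twice: with A = 4·k and B = 3, A⁴ − B⁴ = (A² − B²)(A² + B²), and A² − B² factors again.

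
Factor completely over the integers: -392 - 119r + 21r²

Pull out the common factor 7, then factor the remaining trinomial.

7(3r + 7)(r - 8)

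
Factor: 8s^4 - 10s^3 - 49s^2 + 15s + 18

By the rational root theorem, s = -2 is a root, giving the factor (s + 2) and quotient 8s^3 - 26s^2 + 3s + 9.
Continuing, s = 3 is a root, so (s - 3) is a factor; dividing leaves 8s^2 - 2s - 3.
The remaining quadratic factors as (4s - 3)(2s + 1).

(2s + 1)(4s - 3)(s + 2)(s - 3)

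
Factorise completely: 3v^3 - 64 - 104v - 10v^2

Among the possible rational roots, v = 8 is a root, so (v - 8) divides it; the quotient is 3v^2 + 14v + 8.
The remaining quadratic factors as (3v + 2)(v + 4).

(3v + 2)(v + 4)(v - 8)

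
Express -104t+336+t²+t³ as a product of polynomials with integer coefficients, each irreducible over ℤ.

(t+12)(t-4)(t-7)

Testing divisors of the constant over divisors of the leading coefficient, t = -12 is a root, so (t+12) divides it; the quotient is t²-11t+28.
The remaining quadratic factors as (t-7)(t-4).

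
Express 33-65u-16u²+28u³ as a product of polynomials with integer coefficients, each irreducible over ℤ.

(2u+3)(2u-1)(7u-11)

Among the possible rational roots, u = -3/2 is a root, so (2u+3) is a factor; dividing leaves 14u²-29u+11.
The remaining quadratic factors as (2u-1)(7u-11).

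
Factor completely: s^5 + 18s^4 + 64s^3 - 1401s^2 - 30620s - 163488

(s + 13)(s + 8)(s - 12)(s^2 + 9s + 131)

Testing divisors of the constant over divisors of the leading coefficient, s = -8 is a root, giving the factor (s + 8) and quotient s^4 + 10s^3 - 16s^2 - 1273s - 20436.
Continuing, s = 12 is a root, giving the factor (s - 12) and quotient s^3 + 22s^2 + 248s + 1703.
Then s = -13 is a root, giving the factor (s + 13) and quotient s^2 + 9s + 131.
The quadratic s^2 + 9s + 131 has discriminant -443 < 0 and is irreducible over ℤ.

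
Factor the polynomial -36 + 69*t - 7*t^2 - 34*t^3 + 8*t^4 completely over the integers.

By the rational root theorem, t = 4 is a root, so (t - 4) is a factor; dividing leaves 8*t^3 - 2*t^2 - 15*t + 9.
Continuing, t = 3/4 is a root, so (4*t - 3) divides it; the quotient is 2*t^2 + t - 3.
The remaining quadratic factors as (t - 1)(2*t + 3).

(2*t + 3)*(4*t - 3)*(t - 1)*(t - 4)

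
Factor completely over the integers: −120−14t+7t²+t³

Testing divisors of the constant over divisors of the leading coefficient, t = −6 is a root, so (t+6) divides it; the quotient is t²+t−20.
The remaining quadratic factors as (t+5)(t−4).

(t+5)(t+6)(t−4)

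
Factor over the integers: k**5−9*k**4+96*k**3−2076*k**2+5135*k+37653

Trying the rational-root candidates, k = −3 is a root, giving the factor (k+3) and quotient k**4−12*k**3+132*k**2−2472*k+12551.
Continuing, k = 7 is a root, giving the factor (k−7) and quotient k**3−5*k**2+97*k−1793.
Then k = 11 is a root, so (k−11) divides it; the quotient is k**2+6*k+163.
The quadratic k**2+6*k+163 has discriminant −616 < 0 and is irreducible over ℤ.

(k+3)*(k−11)*(k−7)*(k**2+6*k+163)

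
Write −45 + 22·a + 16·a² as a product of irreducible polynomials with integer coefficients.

(2·a + 5)·(8·a − 9)

Need a pair with product 16·(−45) = −720 and sum 22: that's −18 and 40.
Split the middle term: 16·a² − 18·a + 40·a − 45 = 2·a·(8·a − 9) + 5·(8·a − 9).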